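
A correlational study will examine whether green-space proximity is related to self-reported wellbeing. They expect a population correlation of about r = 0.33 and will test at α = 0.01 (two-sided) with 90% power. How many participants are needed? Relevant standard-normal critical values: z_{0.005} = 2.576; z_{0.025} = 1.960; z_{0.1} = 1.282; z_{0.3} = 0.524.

n = 130

Fisher's z: C = ½·ln((1+r)/(1−r)) = ½·ln(1.9851) = 0.3428.
n = ((z_{α/2} + z_β)/C)² + 3.
(2.576 + 1.282) / 0.3428 = 3.858 / 0.3428 = 11.254.
n = 11.254² + 3 = 126.66 + 3 = 129.7.
Round up.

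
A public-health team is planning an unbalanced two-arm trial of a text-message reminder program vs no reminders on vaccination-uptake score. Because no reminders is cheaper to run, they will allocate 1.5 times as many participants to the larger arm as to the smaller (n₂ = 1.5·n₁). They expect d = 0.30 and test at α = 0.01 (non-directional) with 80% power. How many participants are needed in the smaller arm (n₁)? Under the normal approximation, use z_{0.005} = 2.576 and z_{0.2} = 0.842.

With allocation ratio k = n₂/n₁ = 1.5, Var(x̄₁−x̄₂) = σ²(1/n₁ + 1/(k·n₁)) = σ²·(k+1)/(k·n₁).
So n₁ = (1 + 1/k)·((z_{α/2} + z_β)/d)² = 1.667 × (3.418/0.30)².
n₁ = 1.667 × 129.81 = 216.3.
Round up: n₁ = 217, giving n₂ = ⌈1.5 × 217⌉ = ⌈325.5⌉ = 326.

n₁ = 217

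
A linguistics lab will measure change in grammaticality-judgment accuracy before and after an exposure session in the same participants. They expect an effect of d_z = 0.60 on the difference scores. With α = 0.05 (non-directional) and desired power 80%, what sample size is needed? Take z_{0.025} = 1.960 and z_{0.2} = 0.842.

n = 22 pairs

For a paired (one-sample on differences) test: n = ((z_{α/2} + z_β) / d)².
z_{α/2} + z_β = 1.960 + 0.842 = 2.802.
n = (2.802 / 0.60)² = 4.670² = 21.81.
Round up.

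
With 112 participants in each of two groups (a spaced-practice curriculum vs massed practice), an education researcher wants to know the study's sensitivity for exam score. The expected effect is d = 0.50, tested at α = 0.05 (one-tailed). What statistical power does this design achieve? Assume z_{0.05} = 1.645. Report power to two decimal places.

For two equal groups, power = Φ(d·√(n/2) − z_{α}).
d·√(n/2) = 0.50 × √(112/2) = 0.50 × 7.483 = 3.742.
z_β = 3.742 − 1.645 = 2.097.
Power = Φ(2.097) = 0.982.

power ≈ 0.98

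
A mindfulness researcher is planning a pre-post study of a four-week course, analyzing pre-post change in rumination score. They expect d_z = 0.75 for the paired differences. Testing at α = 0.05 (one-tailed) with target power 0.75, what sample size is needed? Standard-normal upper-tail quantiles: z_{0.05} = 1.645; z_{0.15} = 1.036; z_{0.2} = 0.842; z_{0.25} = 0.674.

For a paired (one-sample on differences) test: n = ((z_{α} + z_β) / d)².
z_{α} + z_β = 1.645 + 0.674 = 2.319.
n = (2.319 / 0.75)² = 3.092² = 9.56.
Round up.

n = 10 pairs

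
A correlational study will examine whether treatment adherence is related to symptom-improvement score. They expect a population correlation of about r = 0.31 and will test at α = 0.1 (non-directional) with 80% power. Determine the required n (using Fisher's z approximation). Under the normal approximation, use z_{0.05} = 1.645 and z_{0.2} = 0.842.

Fisher's z: C = ½·ln((1+r)/(1−r)) = ½·ln(1.8986) = 0.3205.
n = ((z_{α/2} + z_β)/C)² + 3.
(1.645 + 0.842) / 0.3205 = 2.487 / 0.3205 = 7.760.
n = 7.760² + 3 = 60.21 + 3 = 63.2.
Round up.

n = 64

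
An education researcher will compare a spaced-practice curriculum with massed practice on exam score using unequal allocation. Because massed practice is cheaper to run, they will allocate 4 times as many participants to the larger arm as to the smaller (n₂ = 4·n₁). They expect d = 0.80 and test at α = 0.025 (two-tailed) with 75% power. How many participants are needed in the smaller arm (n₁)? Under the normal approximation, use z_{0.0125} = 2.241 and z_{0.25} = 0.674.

n₁ = 17

With allocation ratio k = n₂/n₁ = 4, Var(x̄₁−x̄₂) = σ²(1/n₁ + 1/(k·n₁)) = σ²·(k+1)/(k·n₁).
So n₁ = (1 + 1/k)·((z_{α/2} + z_β)/d)² = 1.250 × (2.915/0.80)².
n₁ = 1.250 × 13.28 = 16.6.
Round up: n₁ = 17, giving n₂ = 4 × 17 = 68.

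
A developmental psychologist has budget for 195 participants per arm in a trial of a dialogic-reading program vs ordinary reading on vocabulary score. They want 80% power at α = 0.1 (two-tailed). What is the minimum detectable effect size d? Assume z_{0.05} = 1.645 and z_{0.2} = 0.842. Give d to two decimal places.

d_min ≈ 0.25

For two independent groups of n = 195 each: d_min = (z_{α/2} + z_β)·√(2/n).
z-sum = 1.645 + 0.842 = 2.487.
d_min = 2.487 × √(2/195) = 2.487 × 0.1013 = 0.252.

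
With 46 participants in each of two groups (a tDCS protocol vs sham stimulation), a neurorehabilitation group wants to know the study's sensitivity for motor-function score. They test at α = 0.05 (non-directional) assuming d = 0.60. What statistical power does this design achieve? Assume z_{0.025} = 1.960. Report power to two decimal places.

For two equal groups, power = Φ(d·√(n/2) − z_{α/2}).
d·√(n/2) = 0.60 × √(46/2) = 0.60 × 4.796 = 2.877.
z_β = 2.877 − 1.960 = 0.917.
Power = Φ(0.917) = 0.821.

power ≈ 0.82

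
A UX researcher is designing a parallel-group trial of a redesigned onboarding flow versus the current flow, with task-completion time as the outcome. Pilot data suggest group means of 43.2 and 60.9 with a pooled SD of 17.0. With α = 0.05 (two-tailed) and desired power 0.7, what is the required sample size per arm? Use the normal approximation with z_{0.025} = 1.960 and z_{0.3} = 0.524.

Cohen's d = |M₁ − M₂| / SD_pooled = |43.2 − 60.9| / 17.0 = 17.7 / 17.0 = 1.041.
For two independent groups with equal n: n = 2·((z_{α/2} + z_β) / d)².
z_{α/2} + z_β = 1.960 + 0.524 = 2.484.
n = 2 × (2.484 / 1.041)² = 2 × 2.386² = 2 × 5.69 = 11.4.
Round up to the next whole participant.

n = 12 per group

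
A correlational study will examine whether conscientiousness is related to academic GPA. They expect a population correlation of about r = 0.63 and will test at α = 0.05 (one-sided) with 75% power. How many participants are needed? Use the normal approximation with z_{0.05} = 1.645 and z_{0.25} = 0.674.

n = 13

Fisher's z: C = ½·ln((1+r)/(1−r)) = ½·ln(4.4054) = 0.7414.
n = ((z_{α} + z_β)/C)² + 3.
(1.645 + 0.674) / 0.7414 = 2.319 / 0.7414 = 3.128.
n = 3.128² + 3 = 9.78 + 3 = 12.8.
Round up.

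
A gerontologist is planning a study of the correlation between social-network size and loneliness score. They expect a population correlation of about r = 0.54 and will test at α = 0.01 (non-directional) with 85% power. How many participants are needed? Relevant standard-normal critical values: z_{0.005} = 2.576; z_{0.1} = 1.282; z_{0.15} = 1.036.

n = 39

Fisher's z: C = ½·ln((1+r)/(1−r)) = ½·ln(3.3478) = 0.6042.
n = ((z_{α/2} + z_β)/C)² + 3.
(2.576 + 1.036) / 0.6042 = 3.612 / 0.6042 = 5.978.
n = 5.978² + 3 = 35.74 + 3 = 38.7.
Round up.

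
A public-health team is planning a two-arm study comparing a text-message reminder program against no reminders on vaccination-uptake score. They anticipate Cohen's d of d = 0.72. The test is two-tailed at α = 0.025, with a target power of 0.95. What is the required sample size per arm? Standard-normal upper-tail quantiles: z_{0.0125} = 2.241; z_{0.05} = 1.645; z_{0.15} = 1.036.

For two independent groups with equal n: n = 2·((z_{α/2} + z_β) / d)².
z_{α/2} + z_β = 2.241 + 1.645 = 3.886.
n = 2 × (3.886 / 0.72)² = 2 × 5.397² = 2 × 29.13 = 58.3.
Round up to the next whole participant.

n = 59 per group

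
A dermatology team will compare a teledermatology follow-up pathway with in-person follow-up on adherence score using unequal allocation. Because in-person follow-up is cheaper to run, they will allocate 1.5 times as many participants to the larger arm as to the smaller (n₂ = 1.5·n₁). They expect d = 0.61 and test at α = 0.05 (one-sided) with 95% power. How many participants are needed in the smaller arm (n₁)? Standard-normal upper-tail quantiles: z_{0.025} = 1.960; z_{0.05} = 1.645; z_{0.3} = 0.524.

n₁ = 49

With allocation ratio k = n₂/n₁ = 1.5, Var(x̄₁−x̄₂) = σ²(1/n₁ + 1/(k·n₁)) = σ²·(k+1)/(k·n₁).
So n₁ = (1 + 1/k)·((z_{α} + z_β)/d)² = 1.667 × (3.290/0.61)².
n₁ = 1.667 × 29.09 = 48.5.
Round up: n₁ = 49, giving n₂ = ⌈1.5 × 49⌉ = ⌈73.5⌉ = 74.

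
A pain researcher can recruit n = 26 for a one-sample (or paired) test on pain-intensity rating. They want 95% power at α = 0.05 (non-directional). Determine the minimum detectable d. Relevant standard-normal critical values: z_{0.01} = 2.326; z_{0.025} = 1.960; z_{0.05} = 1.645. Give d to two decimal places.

For a single sample (or paired design) of n = 26: d_min = (z_{α/2} + z_β)/√n.
z-sum = 1.960 + 1.645 = 3.605.
d_min = 3.605 / √26 = 3.605 / 5.099 = 0.707.

d_min ≈ 0.71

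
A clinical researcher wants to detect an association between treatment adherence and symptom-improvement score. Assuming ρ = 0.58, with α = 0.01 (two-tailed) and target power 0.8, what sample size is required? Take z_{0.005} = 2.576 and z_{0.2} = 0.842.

n = 30

Fisher's z: C = ½·ln((1+r)/(1−r)) = ½·ln(3.7619) = 0.6625.
n = ((z_{α/2} + z_β)/C)² + 3.
(2.576 + 0.842) / 0.6625 = 3.418 / 0.6625 = 5.159.
n = 5.159² + 3 = 26.62 + 3 = 29.6.
Round up.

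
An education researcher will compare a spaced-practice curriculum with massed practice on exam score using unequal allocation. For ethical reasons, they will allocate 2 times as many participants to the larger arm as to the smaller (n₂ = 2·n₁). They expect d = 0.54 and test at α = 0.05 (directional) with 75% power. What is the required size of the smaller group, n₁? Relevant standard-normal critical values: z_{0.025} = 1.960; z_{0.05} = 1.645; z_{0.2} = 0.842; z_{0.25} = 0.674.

With allocation ratio k = n₂/n₁ = 2, Var(x̄₁−x̄₂) = σ²(1/n₁ + 1/(k·n₁)) = σ²·(k+1)/(k·n₁).
So n₁ = (1 + 1/k)·((z_{α} + z_β)/d)² = 1.500 × (2.319/0.54)².
n₁ = 1.500 × 18.44 = 27.7.
Round up: n₁ = 28, giving n₂ = 2 × 28 = 56.

n₁ = 28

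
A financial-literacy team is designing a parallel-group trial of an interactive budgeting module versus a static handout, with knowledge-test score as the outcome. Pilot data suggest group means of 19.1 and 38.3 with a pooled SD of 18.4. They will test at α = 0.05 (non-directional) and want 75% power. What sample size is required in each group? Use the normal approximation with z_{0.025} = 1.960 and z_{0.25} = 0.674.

n = 13 per group

Cohen's d = |M₁ − M₂| / SD_pooled = |19.1 − 38.3| / 18.4 = 19.2 / 18.4 = 1.043.
For two independent groups with equal n: n = 2·((z_{α/2} + z_β) / d)².
z_{α/2} + z_β = 1.960 + 0.674 = 2.634.
n = 2 × (2.634 / 1.043)² = 2 × 2.525² = 2 × 6.38 = 12.8.
Round up to the next whole participant.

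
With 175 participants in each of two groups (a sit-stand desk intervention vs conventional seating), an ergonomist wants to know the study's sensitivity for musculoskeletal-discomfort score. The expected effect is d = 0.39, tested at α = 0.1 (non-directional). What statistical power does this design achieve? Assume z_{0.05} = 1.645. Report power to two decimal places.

For two equal groups, power = Φ(d·√(n/2) − z_{α/2}).
d·√(n/2) = 0.39 × √(175/2) = 0.39 × 9.354 = 3.648.
z_β = 3.648 − 1.645 = 2.003.
Power = Φ(2.003) = 0.977.

power ≈ 0.98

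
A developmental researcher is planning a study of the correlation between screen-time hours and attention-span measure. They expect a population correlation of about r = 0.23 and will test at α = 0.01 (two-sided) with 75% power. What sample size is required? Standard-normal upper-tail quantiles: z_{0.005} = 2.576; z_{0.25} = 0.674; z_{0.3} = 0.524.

n = 196

Fisher's z: C = ½·ln((1+r)/(1−r)) = ½·ln(1.5974) = 0.2342.
n = ((z_{α/2} + z_β)/C)² + 3.
(2.576 + 0.674) / 0.2342 = 3.250 / 0.2342 = 13.877.
n = 13.877² + 3 = 192.57 + 3 = 195.6.
Round up.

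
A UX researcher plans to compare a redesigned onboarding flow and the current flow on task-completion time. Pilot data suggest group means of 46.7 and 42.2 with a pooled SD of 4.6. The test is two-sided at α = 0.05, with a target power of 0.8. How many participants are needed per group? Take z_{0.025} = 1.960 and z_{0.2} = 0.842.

n = 17 per group

Cohen's d = |M₁ − M₂| / SD_pooled = |46.7 − 42.2| / 4.6 = 4.5 / 4.6 = 0.978.
For two independent groups with equal n: n = 2·((z_{α/2} + z_β) / d)².
z_{α/2} + z_β = 1.960 + 0.842 = 2.802.
n = 2 × (2.802 / 0.978)² = 2 × 2.865² = 2 × 8.21 = 16.4.
Round up to the next whole participant.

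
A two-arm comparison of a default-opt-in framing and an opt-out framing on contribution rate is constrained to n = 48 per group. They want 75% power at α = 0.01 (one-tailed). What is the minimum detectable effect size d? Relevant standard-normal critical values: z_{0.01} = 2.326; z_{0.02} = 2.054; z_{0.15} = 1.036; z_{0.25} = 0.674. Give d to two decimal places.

For two independent groups of n = 48 each: d_min = (z_{α} + z_β)·√(2/n).
z-sum = 2.326 + 0.674 = 3.000.
d_min = 3.000 × √(2/48) = 3.000 × 0.2041 = 0.612.

d_min ≈ 0.61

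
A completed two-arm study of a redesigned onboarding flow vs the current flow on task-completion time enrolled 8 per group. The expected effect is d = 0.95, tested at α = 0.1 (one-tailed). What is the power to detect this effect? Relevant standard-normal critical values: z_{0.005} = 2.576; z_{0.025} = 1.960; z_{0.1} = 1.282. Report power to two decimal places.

For two equal groups, power = Φ(d·√(n/2) − z_{α}).
d·√(n/2) = 0.95 × √(8/2) = 0.95 × 2.000 = 1.900.
z_β = 1.900 − 1.282 = 0.618.
Power = Φ(0.618) = 0.732.

power ≈ 0.73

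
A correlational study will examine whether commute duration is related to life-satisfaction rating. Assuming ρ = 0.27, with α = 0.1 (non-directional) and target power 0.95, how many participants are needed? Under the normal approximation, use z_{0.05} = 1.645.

Fisher's z: C = ½·ln((1+r)/(1−r)) = ½·ln(1.7397) = 0.2769.
n = ((z_{α/2} + z_β)/C)² + 3.
(1.645 + 1.645) / 0.2769 = 3.290 / 0.2769 = 11.882.
n = 11.882² + 3 = 141.17 + 3 = 144.2.
Round up.

n = 145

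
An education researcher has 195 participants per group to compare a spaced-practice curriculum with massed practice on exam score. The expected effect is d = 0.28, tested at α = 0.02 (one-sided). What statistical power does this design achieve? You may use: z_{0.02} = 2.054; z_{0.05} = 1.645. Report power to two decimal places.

For two equal groups, power = Φ(d·√(n/2) − z_{α}).
d·√(n/2) = 0.28 × √(195/2) = 0.28 × 9.874 = 2.765.
z_β = 2.765 − 2.054 = 0.711.
Power = Φ(0.711) = 0.761.

power ≈ 0.76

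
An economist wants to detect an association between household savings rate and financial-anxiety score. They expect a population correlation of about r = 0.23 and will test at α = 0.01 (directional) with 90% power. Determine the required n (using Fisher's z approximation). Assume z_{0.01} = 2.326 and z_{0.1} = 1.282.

Fisher's z: C = ½·ln((1+r)/(1−r)) = ½·ln(1.5974) = 0.2342.
n = ((z_{α} + z_β)/C)² + 3.
(2.326 + 1.282) / 0.2342 = 3.608 / 0.2342 = 15.406.
n = 15.406² + 3 = 237.33 + 3 = 240.3.
Round up.

n = 241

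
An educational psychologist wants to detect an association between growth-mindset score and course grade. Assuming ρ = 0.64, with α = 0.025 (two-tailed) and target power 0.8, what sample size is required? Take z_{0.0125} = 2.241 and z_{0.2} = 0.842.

n = 20

Fisher's z: C = ½·ln((1+r)/(1−r)) = ½·ln(4.5556) = 0.7582.
n = ((z_{α/2} + z_β)/C)² + 3.
(2.241 + 0.842) / 0.7582 = 3.083 / 0.7582 = 4.066.
n = 4.066² + 3 = 16.53 + 3 = 19.5.
Round up.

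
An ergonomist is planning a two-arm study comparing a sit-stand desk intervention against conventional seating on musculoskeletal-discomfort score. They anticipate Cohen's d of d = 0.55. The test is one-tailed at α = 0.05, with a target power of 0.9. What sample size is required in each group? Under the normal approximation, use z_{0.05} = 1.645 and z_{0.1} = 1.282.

n = 57 per group

For two independent groups with equal n: n = 2·((z_{α} + z_β) / d)².
z_{α} + z_β = 1.645 + 1.282 = 2.927.
n = 2 × (2.927 / 0.55)² = 2 × 5.322² = 2 × 28.32 = 56.6.
Round up to the next whole participant.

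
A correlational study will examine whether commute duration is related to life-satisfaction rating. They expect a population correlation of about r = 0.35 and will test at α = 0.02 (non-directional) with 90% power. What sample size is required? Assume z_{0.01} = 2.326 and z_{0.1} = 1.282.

n = 101

Fisher's z: C = ½·ln((1+r)/(1−r)) = ½·ln(2.0769) = 0.3654.
n = ((z_{α/2} + z_β)/C)² + 3.
(2.326 + 1.282) / 0.3654 = 3.608 / 0.3654 = 9.874.
n = 9.874² + 3 = 97.50 + 3 = 100.5.
Round up.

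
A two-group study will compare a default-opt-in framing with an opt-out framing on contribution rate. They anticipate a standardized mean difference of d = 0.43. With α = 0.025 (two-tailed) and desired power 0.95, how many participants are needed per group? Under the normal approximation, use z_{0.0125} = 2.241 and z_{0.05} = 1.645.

n = 164 per group

For two independent groups with equal n: n = 2·((z_{α/2} + z_β) / d)².
z_{α/2} + z_β = 2.241 + 1.645 = 3.886.
n = 2 × (3.886 / 0.43)² = 2 × 9.037² = 2 × 81.67 = 163.3.
Round up to the next whole participant.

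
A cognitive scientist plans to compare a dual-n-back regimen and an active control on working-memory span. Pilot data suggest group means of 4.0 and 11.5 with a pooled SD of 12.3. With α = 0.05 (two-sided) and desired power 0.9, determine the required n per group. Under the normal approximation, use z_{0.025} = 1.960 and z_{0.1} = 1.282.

Cohen's d = |M₁ − M₂| / SD_pooled = |4.0 − 11.5| / 12.3 = 7.5 / 12.3 = 0.610.
For two independent groups with equal n: n = 2·((z_{α/2} + z_β) / d)².
z_{α/2} + z_β = 1.960 + 1.282 = 3.242.
n = 2 × (3.242 / 0.610)² = 2 × 5.315² = 2 × 28.25 = 56.5.
Round up to the next whole participant.

n = 57 per group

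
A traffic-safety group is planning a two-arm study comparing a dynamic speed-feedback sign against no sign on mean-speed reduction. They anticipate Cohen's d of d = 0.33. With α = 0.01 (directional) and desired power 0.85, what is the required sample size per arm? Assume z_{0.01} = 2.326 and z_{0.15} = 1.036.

n = 208 per group

For two independent groups with equal n: n = 2·((z_{α} + z_β) / d)².
z_{α} + z_β = 2.326 + 1.036 = 3.362.
n = 2 × (3.362 / 0.33)² = 2 × 10.188² = 2 × 103.79 = 207.6.
Round up to the next whole participant.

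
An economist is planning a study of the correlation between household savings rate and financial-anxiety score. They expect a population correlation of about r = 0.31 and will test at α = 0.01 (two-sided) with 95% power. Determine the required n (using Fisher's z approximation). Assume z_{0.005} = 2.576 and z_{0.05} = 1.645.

Fisher's z: C = ½·ln((1+r)/(1−r)) = ½·ln(1.8986) = 0.3205.
n = ((z_{α/2} + z_β)/C)² + 3.
(2.576 + 1.645) / 0.3205 = 4.221 / 0.3205 = 13.170.
n = 13.170² + 3 = 173.45 + 3 = 176.5.
Round up.

n = 177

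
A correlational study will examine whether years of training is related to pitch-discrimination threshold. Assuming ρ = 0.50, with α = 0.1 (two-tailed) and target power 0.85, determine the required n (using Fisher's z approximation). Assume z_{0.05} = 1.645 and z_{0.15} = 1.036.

Fisher's z: C = ½·ln((1+r)/(1−r)) = ½·ln(3.0000) = 0.5493.
n = ((z_{α/2} + z_β)/C)² + 3.
(1.645 + 1.036) / 0.5493 = 2.681 / 0.5493 = 4.881.
n = 4.881² + 3 = 23.82 + 3 = 26.8.
Round up.

n = 27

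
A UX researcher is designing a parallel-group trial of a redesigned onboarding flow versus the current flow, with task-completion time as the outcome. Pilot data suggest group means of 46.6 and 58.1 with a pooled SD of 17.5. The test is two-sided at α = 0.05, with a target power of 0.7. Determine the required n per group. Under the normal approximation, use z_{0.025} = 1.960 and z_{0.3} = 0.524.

Cohen's d = |M₁ − M₂| / SD_pooled = |46.6 − 58.1| / 17.5 = 11.5 / 17.5 = 0.657.
For two independent groups with equal n: n = 2·((z_{α/2} + z_β) / d)².
z_{α/2} + z_β = 1.960 + 0.524 = 2.484.
n = 2 × (2.484 / 0.657)² = 2 × 3.781² = 2 × 14.29 = 28.6.
Round up to the next whole participant.

n = 29 per group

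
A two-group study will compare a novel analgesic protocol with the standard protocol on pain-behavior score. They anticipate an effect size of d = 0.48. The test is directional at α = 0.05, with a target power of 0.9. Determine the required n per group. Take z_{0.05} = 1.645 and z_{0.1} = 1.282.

n = 75 per group

For two independent groups with equal n: n = 2·((z_{α} + z_β) / d)².
z_{α} + z_β = 1.645 + 1.282 = 2.927.
n = 2 × (2.927 / 0.48)² = 2 × 6.098² = 2 × 37.18 = 74.4.
Round up to the next whole participant.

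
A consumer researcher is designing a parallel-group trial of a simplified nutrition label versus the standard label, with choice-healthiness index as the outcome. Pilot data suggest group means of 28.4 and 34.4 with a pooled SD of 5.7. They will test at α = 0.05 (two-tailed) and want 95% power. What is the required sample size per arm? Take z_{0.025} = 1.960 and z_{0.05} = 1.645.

n = 24 per group

Cohen's d = |M₁ − M₂| / SD_pooled = |28.4 − 34.4| / 5.7 = 6.0 / 5.7 = 1.053.
For two independent groups with equal n: n = 2·((z_{α/2} + z_β) / d)².
z_{α/2} + z_β = 1.960 + 1.645 = 3.605.
n = 2 × (3.605 / 1.053)² = 2 × 3.424² = 2 × 11.72 = 23.4.
Round up to the next whole participant.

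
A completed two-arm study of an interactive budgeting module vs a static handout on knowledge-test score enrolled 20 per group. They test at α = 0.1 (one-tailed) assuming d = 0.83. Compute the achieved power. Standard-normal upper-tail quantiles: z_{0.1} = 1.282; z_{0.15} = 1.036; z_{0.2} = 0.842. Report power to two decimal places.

power ≈ 0.91

For two equal groups, power = Φ(d·√(n/2) − z_{α}).
d·√(n/2) = 0.83 × √(20/2) = 0.83 × 3.162 = 2.625.
z_β = 2.625 − 1.282 = 1.343.
Power = Φ(1.343) = 0.910.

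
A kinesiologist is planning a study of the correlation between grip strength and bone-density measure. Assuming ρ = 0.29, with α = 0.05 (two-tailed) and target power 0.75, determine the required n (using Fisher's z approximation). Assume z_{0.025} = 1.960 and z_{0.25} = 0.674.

Fisher's z: C = ½·ln((1+r)/(1−r)) = ½·ln(1.8169) = 0.2986.
n = ((z_{α/2} + z_β)/C)² + 3.
(1.960 + 0.674) / 0.2986 = 2.634 / 0.2986 = 8.821.
n = 8.821² + 3 = 77.81 + 3 = 80.8.
Round up.

n = 81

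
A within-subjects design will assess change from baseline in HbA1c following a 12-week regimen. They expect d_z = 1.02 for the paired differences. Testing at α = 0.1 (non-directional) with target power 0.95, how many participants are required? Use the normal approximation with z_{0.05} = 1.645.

For a paired (one-sample on differences) test: n = ((z_{α/2} + z_β) / d)².
z_{α/2} + z_β = 1.645 + 1.645 = 3.290.
n = (3.290 / 1.02)² = 3.225² = 10.40.
Round up.

n = 11 pairs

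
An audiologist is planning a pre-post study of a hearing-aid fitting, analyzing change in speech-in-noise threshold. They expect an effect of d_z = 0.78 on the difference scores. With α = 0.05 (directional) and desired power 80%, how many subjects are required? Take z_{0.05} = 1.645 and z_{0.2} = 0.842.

n = 11 pairs

For a paired (one-sample on differences) test: n = ((z_{α} + z_β) / d)².
z_{α} + z_β = 1.645 + 0.842 = 2.487.
n = (2.487 / 0.78)² = 3.188² = 10.17.
Round up.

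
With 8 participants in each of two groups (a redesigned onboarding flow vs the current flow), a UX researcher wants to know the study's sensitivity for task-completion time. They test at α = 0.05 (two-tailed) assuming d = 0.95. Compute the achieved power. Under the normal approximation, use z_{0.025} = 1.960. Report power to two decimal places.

power ≈ 0.48

For two equal groups, power = Φ(d·√(n/2) − z_{α/2}).
d·√(n/2) = 0.95 × √(8/2) = 0.95 × 2.000 = 1.900.
z_β = 1.900 − 1.960 = -0.060.
Power = Φ(-0.060) = 0.476.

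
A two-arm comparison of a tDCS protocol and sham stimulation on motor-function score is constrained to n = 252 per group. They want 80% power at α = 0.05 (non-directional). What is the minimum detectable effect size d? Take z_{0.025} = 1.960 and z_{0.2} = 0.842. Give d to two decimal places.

For two independent groups of n = 252 each: d_min = (z_{α/2} + z_β)·√(2/n).
z-sum = 1.960 + 0.842 = 2.802.
d_min = 2.802 × √(2/252) = 2.802 × 0.0891 = 0.250.

d_min ≈ 0.25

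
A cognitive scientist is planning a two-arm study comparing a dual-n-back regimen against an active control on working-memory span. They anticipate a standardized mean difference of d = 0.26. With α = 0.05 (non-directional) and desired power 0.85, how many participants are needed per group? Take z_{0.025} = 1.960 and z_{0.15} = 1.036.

n = 266 per group

For two independent groups with equal n: n = 2·((z_{α/2} + z_β) / d)².
z_{α/2} + z_β = 1.960 + 1.036 = 2.996.
n = 2 × (2.996 / 0.26)² = 2 × 11.523² = 2 × 132.78 = 265.6.
Round up to the next whole participant.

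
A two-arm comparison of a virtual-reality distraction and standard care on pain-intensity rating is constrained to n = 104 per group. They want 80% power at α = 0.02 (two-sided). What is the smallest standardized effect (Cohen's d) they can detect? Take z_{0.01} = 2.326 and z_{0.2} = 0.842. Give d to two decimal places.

d_min ≈ 0.44

For two independent groups of n = 104 each: d_min = (z_{α/2} + z_β)·√(2/n).
z-sum = 2.326 + 0.842 = 3.168.
d_min = 3.168 × √(2/104) = 3.168 × 0.1387 = 0.439.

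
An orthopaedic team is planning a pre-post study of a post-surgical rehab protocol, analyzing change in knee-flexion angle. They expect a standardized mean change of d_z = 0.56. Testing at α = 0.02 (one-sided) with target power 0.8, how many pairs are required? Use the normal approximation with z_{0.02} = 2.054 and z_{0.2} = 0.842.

For a paired (one-sample on differences) test: n = ((z_{α} + z_β) / d)².
z_{α} + z_β = 2.054 + 0.842 = 2.896.
n = (2.896 / 0.56)² = 5.171² = 26.74.
Round up.

n = 27 pairs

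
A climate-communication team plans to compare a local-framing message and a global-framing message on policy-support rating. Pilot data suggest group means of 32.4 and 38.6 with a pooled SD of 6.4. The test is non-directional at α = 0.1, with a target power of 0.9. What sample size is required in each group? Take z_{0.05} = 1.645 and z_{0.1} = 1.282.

Cohen's d = |M₁ − M₂| / SD_pooled = |32.4 − 38.6| / 6.4 = 6.2 / 6.4 = 0.969.
For two independent groups with equal n: n = 2·((z_{α/2} + z_β) / d)².
z_{α/2} + z_β = 1.645 + 1.282 = 2.927.
n = 2 × (2.927 / 0.969)² = 2 × 3.021² = 2 × 9.12 = 18.2.
Round up to the next whole participant.

n = 19 per group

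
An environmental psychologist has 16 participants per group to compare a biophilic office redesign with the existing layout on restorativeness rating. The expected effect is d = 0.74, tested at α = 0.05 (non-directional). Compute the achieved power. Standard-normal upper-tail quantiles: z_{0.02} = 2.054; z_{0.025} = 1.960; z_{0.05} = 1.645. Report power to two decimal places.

power ≈ 0.55

For two equal groups, power = Φ(d·√(n/2) − z_{α/2}).
d·√(n/2) = 0.74 × √(16/2) = 0.74 × 2.828 = 2.093.
z_β = 2.093 − 1.960 = 0.133.
Power = Φ(0.133) = 0.553.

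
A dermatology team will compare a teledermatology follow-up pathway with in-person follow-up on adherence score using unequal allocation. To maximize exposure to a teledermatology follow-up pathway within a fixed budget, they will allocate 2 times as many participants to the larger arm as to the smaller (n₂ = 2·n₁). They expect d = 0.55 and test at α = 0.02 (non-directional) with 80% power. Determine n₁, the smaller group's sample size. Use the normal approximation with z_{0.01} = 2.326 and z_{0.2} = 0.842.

With allocation ratio k = n₂/n₁ = 2, Var(x̄₁−x̄₂) = σ²(1/n₁ + 1/(k·n₁)) = σ²·(k+1)/(k·n₁).
So n₁ = (1 + 1/k)·((z_{α/2} + z_β)/d)² = 1.500 × (3.168/0.55)².
n₁ = 1.500 × 33.18 = 49.8.
Round up: n₁ = 50, giving n₂ = 2 × 50 = 100.

n₁ = 50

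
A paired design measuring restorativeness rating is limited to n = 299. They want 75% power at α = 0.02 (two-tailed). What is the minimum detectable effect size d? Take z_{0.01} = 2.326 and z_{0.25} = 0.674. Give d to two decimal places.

d_min ≈ 0.17

For a single sample (or paired design) of n = 299: d_min = (z_{α/2} + z_β)/√n.
z-sum = 2.326 + 0.674 = 3.000.
d_min = 3.000 / √299 = 3.000 / 17.292 = 0.173.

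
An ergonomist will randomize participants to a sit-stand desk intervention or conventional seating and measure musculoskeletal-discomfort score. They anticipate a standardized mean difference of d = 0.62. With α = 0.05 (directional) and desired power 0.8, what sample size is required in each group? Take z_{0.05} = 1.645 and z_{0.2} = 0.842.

For two independent groups with equal n: n = 2·((z_{α} + z_β) / d)².
z_{α} + z_β = 1.645 + 0.842 = 2.487.
n = 2 × (2.487 / 0.62)² = 2 × 4.011² = 2 × 16.09 = 32.2.
Round up to the next whole participant.

n = 33 per group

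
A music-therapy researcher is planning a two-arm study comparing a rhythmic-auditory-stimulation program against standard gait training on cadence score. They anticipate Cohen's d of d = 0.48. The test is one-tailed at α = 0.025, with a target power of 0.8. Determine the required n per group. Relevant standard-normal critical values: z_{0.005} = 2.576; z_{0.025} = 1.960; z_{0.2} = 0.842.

For two independent groups with equal n: n = 2·((z_{α} + z_β) / d)².
z_{α} + z_β = 1.960 + 0.842 = 2.802.
n = 2 × (2.802 / 0.48)² = 2 × 5.838² = 2 × 34.08 = 68.2.
Round up to the next whole participant.

n = 69 per group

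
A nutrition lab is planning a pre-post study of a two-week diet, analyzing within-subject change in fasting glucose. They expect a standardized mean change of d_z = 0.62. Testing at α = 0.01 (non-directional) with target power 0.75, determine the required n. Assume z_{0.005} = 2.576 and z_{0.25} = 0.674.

For a paired (one-sample on differences) test: n = ((z_{α/2} + z_β) / d)².
z_{α/2} + z_β = 2.576 + 0.674 = 3.250.
n = (3.250 / 0.62)² = 5.242² = 27.48.
Round up.

n = 28 pairs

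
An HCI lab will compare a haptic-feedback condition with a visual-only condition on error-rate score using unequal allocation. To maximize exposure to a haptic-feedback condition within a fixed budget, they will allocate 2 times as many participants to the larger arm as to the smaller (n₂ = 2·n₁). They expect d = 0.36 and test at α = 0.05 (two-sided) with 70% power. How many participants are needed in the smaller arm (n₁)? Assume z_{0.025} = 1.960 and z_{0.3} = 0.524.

With allocation ratio k = n₂/n₁ = 2, Var(x̄₁−x̄₂) = σ²(1/n₁ + 1/(k·n₁)) = σ²·(k+1)/(k·n₁).
So n₁ = (1 + 1/k)·((z_{α/2} + z_β)/d)² = 1.500 × (2.484/0.36)².
n₁ = 1.500 × 47.61 = 71.4.
Round up: n₁ = 72, giving n₂ = 2 × 72 = 144.

n₁ = 72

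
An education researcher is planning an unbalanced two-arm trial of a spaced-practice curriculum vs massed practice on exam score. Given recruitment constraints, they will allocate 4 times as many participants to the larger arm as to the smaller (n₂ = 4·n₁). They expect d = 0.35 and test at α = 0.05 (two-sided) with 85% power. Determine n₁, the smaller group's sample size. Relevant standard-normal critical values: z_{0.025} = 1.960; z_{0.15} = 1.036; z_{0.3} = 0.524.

n₁ = 92

With allocation ratio k = n₂/n₁ = 4, Var(x̄₁−x̄₂) = σ²(1/n₁ + 1/(k·n₁)) = σ²·(k+1)/(k·n₁).
So n₁ = (1 + 1/k)·((z_{α/2} + z_β)/d)² = 1.250 × (2.996/0.35)².
n₁ = 1.250 × 73.27 = 91.6.
Round up: n₁ = 92, giving n₂ = 4 × 92 = 368.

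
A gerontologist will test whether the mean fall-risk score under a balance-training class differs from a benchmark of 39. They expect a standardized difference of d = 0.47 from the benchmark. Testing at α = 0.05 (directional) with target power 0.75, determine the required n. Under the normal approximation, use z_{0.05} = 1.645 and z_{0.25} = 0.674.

For a one-sample test: n = ((z_{α} + z_β) / d)².
z_{α} + z_β = 1.645 + 0.674 = 2.319.
n = (2.319 / 0.47)² = 4.934² = 24.34.
Round up.

n = 25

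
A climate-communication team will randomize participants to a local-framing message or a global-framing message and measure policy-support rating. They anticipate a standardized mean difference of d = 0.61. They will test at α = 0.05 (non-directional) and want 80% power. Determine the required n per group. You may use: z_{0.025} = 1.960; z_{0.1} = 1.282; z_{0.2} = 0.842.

n = 43 per group

For two independent groups with equal n: n = 2·((z_{α/2} + z_β) / d)².
z_{α/2} + z_β = 1.960 + 0.842 = 2.802.
n = 2 × (2.802 / 0.61)² = 2 × 4.593² = 2 × 21.10 = 42.2.
Round up to the next whole participant.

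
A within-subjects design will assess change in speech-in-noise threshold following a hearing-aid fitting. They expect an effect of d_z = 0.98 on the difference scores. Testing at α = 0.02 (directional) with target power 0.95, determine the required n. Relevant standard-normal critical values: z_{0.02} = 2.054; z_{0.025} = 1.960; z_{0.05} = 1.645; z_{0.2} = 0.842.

n = 15 pairs

For a paired (one-sample on differences) test: n = ((z_{α} + z_β) / d)².
z_{α} + z_β = 2.054 + 1.645 = 3.699.
n = (3.699 / 0.98)² = 3.774² = 14.25.
Round up.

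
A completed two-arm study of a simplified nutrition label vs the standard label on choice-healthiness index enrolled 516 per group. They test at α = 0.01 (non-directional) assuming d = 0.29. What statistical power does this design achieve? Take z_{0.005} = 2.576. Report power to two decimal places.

power ≈ 0.98

For two equal groups, power = Φ(d·√(n/2) − z_{α/2}).
d·√(n/2) = 0.29 × √(516/2) = 0.29 × 16.062 = 4.658.
z_β = 4.658 − 2.576 = 2.082.
Power = Φ(2.082) = 0.981.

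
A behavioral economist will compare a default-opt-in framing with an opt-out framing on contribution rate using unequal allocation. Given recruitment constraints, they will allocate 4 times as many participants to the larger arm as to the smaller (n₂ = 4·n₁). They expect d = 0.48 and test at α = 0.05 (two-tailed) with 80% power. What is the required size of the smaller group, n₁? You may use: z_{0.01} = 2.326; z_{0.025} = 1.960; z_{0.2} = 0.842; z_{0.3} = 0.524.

With allocation ratio k = n₂/n₁ = 4, Var(x̄₁−x̄₂) = σ²(1/n₁ + 1/(k·n₁)) = σ²·(k+1)/(k·n₁).
So n₁ = (1 + 1/k)·((z_{α/2} + z_β)/d)² = 1.250 × (2.802/0.48)².
n₁ = 1.250 × 34.08 = 42.6.
Round up: n₁ = 43, giving n₂ = 4 × 43 = 172.

n₁ = 43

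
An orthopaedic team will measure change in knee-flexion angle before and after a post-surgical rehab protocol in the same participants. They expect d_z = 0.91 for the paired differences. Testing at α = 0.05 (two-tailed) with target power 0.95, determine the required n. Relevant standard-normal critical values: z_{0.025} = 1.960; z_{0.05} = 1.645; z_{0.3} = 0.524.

n = 16 pairs

For a paired (one-sample on differences) test: n = ((z_{α/2} + z_β) / d)².
z_{α/2} + z_β = 1.960 + 1.645 = 3.605.
n = (3.605 / 0.91)² = 3.962² = 15.69.
Round up.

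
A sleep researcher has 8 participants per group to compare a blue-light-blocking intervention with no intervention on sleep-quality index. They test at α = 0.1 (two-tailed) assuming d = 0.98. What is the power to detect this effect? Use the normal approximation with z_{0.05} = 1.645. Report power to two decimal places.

For two equal groups, power = Φ(d·√(n/2) − z_{α/2}).
d·√(n/2) = 0.98 × √(8/2) = 0.98 × 2.000 = 1.960.
z_β = 1.960 − 1.645 = 0.315.
Power = Φ(0.315) = 0.624.

power ≈ 0.62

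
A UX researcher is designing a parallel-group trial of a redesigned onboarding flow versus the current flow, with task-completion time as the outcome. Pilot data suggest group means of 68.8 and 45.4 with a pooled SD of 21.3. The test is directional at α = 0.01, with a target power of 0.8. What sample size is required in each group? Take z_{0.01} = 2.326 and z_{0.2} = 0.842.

n = 17 per group

Cohen's d = |M₁ − M₂| / SD_pooled = |68.8 − 45.4| / 21.3 = 23.4 / 21.3 = 1.099.
For two independent groups with equal n: n = 2·((z_{α} + z_β) / d)².
z_{α} + z_β = 2.326 + 0.842 = 3.168.
n = 2 × (3.168 / 1.099)² = 2 × 2.883² = 2 × 8.31 = 16.6.
Round up to the next whole participant.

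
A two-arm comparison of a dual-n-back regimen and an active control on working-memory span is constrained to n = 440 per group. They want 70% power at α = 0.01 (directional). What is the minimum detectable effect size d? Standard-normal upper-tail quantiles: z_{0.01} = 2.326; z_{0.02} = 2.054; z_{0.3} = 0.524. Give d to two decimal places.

For two independent groups of n = 440 each: d_min = (z_{α} + z_β)·√(2/n).
z-sum = 2.326 + 0.524 = 2.850.
d_min = 2.850 × √(2/440) = 2.850 × 0.0674 = 0.192.

d_min ≈ 0.19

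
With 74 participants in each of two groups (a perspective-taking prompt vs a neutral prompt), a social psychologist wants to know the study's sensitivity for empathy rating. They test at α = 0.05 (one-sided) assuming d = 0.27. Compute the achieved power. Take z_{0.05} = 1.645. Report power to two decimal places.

power ≈ 0.50

For two equal groups, power = Φ(d·√(n/2) − z_{α}).
d·√(n/2) = 0.27 × √(74/2) = 0.27 × 6.083 = 1.642.
z_β = 1.642 − 1.645 = -0.003.
Power = Φ(-0.003) = 0.499.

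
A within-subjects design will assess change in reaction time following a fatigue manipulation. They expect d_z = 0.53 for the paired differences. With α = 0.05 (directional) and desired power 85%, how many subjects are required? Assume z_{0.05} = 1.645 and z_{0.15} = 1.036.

For a paired (one-sample on differences) test: n = ((z_{α} + z_β) / d)².
z_{α} + z_β = 1.645 + 1.036 = 2.681.
n = (2.681 / 0.53)² = 5.058² = 25.59.
Round up.

n = 26 pairs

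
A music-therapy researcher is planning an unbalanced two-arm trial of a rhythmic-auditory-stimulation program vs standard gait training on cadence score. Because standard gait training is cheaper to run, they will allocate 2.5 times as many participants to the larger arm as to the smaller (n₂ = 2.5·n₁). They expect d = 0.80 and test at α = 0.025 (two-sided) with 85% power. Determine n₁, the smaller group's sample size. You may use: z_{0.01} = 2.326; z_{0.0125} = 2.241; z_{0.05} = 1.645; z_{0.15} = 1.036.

With allocation ratio k = n₂/n₁ = 2.5, Var(x̄₁−x̄₂) = σ²(1/n₁ + 1/(k·n₁)) = σ²·(k+1)/(k·n₁).
So n₁ = (1 + 1/k)·((z_{α/2} + z_β)/d)² = 1.400 × (3.277/0.80)².
n₁ = 1.400 × 16.78 = 23.5.
Round up: n₁ = 24, giving n₂ = 2.5 × 24 = 60.

n₁ = 24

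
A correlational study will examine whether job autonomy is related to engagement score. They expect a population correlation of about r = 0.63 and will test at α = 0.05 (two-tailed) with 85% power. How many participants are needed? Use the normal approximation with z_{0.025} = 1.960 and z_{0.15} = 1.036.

Fisher's z: C = ½·ln((1+r)/(1−r)) = ½·ln(4.4054) = 0.7414.
n = ((z_{α/2} + z_β)/C)² + 3.
(1.960 + 1.036) / 0.7414 = 2.996 / 0.7414 = 4.041.
n = 4.041² + 3 = 16.33 + 3 = 19.3.
Round up.

n = 20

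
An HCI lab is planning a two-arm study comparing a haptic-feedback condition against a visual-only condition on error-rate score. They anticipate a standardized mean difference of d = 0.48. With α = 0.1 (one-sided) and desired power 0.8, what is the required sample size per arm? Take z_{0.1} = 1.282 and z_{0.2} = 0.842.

n = 40 per group

For two independent groups with equal n: n = 2·((z_{α} + z_β) / d)².
z_{α} + z_β = 1.282 + 0.842 = 2.124.
n = 2 × (2.124 / 0.48)² = 2 × 4.425² = 2 × 19.58 = 39.2.
Round up to the next whole participant.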